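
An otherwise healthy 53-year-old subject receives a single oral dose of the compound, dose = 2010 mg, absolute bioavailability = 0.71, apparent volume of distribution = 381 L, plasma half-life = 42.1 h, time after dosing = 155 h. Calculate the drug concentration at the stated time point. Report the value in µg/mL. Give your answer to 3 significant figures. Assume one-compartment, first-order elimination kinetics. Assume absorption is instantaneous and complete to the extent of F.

0.292 µg/mL

Amount reaching circulation = F × Dose = 0.71 × 2010 = 1427 mg
C₀ = F·Dose / Vd = 1427 / 381 = 3.745 mg/L
k = ln2 / t½ = 0.693147 / 42.1 = 0.01646 h⁻¹
C = C₀ · e^(−k·t) = 3.745 × e^(−0.01646 × 155)
  = 3.745 × 0.07798 = 0.2920 mg/L
(0.2920 mg/L = 0.2920 µg/mL)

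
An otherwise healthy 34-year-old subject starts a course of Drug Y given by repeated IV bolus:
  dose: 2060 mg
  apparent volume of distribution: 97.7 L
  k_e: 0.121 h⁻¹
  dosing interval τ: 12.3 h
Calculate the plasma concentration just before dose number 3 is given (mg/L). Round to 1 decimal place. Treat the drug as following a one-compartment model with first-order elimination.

C₀ per dose = Dose / Vd = 2060 / 97.7 = 21.08 mg/L
Fraction remaining after one interval: r = e^(−kτ) = e^(−0.1210 × 12.3) = 0.2258
Before dose 3, 2 doses have been given (aged 1τ, 2τ).
C_trough = C₀ × (r + r²) = 21.08 × (0.2258 + 0.05099) = 5.835 mg/L

5.8 mg/L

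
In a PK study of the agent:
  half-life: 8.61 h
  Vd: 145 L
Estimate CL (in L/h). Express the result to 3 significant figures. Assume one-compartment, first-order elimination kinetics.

11.7 L/h

k = ln2 / t½ = 0.693147 / 8.61 = 0.08050 h⁻¹
CL = k × Vd = 0.08050 × 145 = 11.67 L/h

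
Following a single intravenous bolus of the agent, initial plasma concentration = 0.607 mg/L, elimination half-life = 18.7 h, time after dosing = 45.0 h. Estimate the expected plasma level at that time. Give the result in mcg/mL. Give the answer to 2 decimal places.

k = ln2 / t½ = 0.693147 / 18.7 = 0.03707 h⁻¹
C = C₀ · e^(−k·t) = 0.6070 × e^(−0.03707 × 45.0)
  = 0.6070 × 0.1886 = 0.1145 mg/L
(0.1145 mg/L = 0.1145 mcg/mL)

0.11 mcg/mL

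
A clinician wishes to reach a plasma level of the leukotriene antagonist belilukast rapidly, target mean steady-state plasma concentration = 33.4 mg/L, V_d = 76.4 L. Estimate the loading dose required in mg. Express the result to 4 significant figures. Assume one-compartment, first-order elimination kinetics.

2552 mg

LD = Css × Vd = 33.4 × 76.4 = 2552 mg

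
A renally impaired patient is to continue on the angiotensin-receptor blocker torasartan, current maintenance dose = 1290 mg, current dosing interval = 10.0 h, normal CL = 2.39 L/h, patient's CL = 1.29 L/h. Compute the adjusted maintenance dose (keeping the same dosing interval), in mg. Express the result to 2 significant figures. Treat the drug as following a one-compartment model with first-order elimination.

700 mg

To keep the same average steady-state level, dosing rate must scale with clearance.
CL ratio = 1.29 / 2.39 = 0.5397
New dose (same interval) = 1290 × 0.5397 = 696.2 mg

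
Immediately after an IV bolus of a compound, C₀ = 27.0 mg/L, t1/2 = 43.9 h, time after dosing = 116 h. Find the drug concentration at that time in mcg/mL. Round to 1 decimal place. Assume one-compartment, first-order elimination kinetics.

k = ln2 / t½ = 0.693147 / 43.9 = 0.01579 h⁻¹
C = C₀ · e^(−k·t) = 27.00 × e^(−0.01579 × 116)
  = 27.00 × 0.1602 = 4.325 mg/L
(4.325 mg/L = 4.325 mcg/mL)

4.3 mcg/mL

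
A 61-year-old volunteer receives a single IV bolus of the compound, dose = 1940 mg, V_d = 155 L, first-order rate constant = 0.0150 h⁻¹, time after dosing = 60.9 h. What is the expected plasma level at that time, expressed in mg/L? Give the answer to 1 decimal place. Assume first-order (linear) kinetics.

C₀ = Dose / Vd = 1940 / 155 = 12.52 mg/L
C = C₀ · e^(−k·t) = 12.52 × e^(−0.01500 × 60.9)
  = 12.52 × 0.4011 = 5.022 mg/L

5.0 mg/L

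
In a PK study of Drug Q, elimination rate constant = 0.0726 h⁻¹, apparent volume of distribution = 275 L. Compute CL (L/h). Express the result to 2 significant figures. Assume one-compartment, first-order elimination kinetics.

20 L/h

CL = k × Vd = 0.0726 × 275 = 19.97 L/h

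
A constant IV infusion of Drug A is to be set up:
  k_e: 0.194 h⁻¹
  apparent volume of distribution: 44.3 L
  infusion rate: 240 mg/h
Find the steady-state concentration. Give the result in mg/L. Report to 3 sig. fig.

CL = k × Vd = 0.1940 × 44.3 = 8.594 L/h
At steady state Css = R₀ / CL = 240 / 8.594 = 27.93 mg/L

27.9 mg/L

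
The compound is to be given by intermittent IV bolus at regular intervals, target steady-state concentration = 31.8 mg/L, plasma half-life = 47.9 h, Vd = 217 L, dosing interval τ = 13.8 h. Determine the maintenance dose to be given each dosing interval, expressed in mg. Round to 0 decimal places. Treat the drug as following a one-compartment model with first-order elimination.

k = ln2 / t½ = 0.693147 / 47.9 = 0.01447 h⁻¹
CL = k × Vd = 0.01447 × 217 = 3.140 L/h
At steady state, Dose/τ = Css × CL.
Dose = Css × CL × τ = 31.8 × 3.140 × 13.8 = 1378 mg

1378 mg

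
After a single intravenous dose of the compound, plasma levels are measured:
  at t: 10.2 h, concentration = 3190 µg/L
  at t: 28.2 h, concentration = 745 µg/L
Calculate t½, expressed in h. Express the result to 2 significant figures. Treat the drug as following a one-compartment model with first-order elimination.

8.6 h

k = ln(C₁/C₂) / (t₂ − t₁) = ln(3190/745) / (28.2 − 10.2)
  = 1.454 / 18.00 = 0.08078 h⁻¹
t½ = ln2 / k = 0.693147 / 0.08078 = 8.581 h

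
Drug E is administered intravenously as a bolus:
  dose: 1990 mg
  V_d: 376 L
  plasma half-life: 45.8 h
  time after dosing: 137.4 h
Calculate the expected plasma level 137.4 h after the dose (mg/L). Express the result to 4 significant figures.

C₀ = Dose / Vd = 1990 / 376 = 5.293 mg/L
k = ln2 / t½ = 0.693147 / 45.8 = 0.01513 h⁻¹
t / t½ = 137.4 / 45.8 = 3 half-lives
C = C₀ × (1/2)^3 = 5.293 × 0.1250 = 0.6616 mg/L

0.6616 mg/L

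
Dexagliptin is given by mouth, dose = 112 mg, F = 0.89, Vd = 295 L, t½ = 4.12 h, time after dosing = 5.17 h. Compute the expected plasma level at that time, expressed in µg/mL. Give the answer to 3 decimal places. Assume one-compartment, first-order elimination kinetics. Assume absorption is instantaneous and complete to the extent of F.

Amount reaching circulation = F × Dose = 0.89 × 112.0 = 99.68 mg
C₀ = F·Dose / Vd = 99.68 / 295 = 0.3379 mg/L
k = ln2 / t½ = 0.693147 / 4.12 = 0.1682 h⁻¹
C = C₀ · e^(−k·t) = 0.3379 × e^(−0.1682 × 5.17)
  = 0.3379 × 0.4191 = 0.1416 mg/L
(0.1416 mg/L = 0.1416 µg/mL)

0.142 µg/mL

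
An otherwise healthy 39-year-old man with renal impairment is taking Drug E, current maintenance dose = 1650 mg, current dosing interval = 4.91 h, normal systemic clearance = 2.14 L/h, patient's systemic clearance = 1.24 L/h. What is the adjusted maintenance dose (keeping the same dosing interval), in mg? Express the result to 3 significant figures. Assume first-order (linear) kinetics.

956 mg

To keep the same average steady-state level, dosing rate must scale with clearance.
CL ratio = 1.24 / 2.14 = 0.5794
New dose (same interval) = 1650 × 0.5794 = 956.0 mg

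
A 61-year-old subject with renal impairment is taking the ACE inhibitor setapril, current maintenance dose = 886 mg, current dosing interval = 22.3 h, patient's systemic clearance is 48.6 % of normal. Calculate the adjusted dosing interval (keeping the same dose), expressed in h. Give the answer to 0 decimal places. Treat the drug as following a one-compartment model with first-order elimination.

46 h

To keep the same average steady-state level, dosing rate must scale with clearance.
CL ratio = 48.6 / 100 = 0.4860
New interval (same dose) = 22.3 / 0.4860 = 45.88 h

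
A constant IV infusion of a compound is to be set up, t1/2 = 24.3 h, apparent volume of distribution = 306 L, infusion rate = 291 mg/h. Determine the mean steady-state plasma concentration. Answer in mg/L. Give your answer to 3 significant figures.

33.3 mg/L

k = ln2 / t½ = 0.693147 / 24.3 = 0.02852 h⁻¹
CL = k × Vd = 0.02852 × 306 = 8.727 L/h
At steady state Css = R₀ / CL = 291 / 8.727 = 33.34 mg/L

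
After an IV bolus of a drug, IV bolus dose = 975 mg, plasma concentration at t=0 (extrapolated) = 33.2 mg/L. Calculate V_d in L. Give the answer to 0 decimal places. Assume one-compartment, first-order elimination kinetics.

29 L

Vd = Dose / C₀ = 975.0 / 33.2 = 29.37 L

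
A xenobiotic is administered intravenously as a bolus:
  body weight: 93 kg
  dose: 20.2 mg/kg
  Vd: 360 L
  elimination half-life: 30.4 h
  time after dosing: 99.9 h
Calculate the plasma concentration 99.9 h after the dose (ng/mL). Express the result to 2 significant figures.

Total dose = 20.2 × 93 = 1879 mg
C₀ = Dose / Vd = 1879 / 360 = 5.219 mg/L
k = ln2 / t½ = 0.693147 / 30.4 = 0.02280 h⁻¹
C = C₀ · e^(−k·t) = 5.219 × e^(−0.02280 × 99.9)
  = 5.219 × 0.1025 = 0.5349 mg/L
Convert: 0.5349 mg/L × 1000 = 534.9 ng/mL

530 ng/mL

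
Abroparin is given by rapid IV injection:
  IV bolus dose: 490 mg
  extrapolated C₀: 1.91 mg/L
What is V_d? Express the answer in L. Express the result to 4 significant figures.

Vd = Dose / C₀ = 490.0 / 1.91 = 256.5 L

256.5 L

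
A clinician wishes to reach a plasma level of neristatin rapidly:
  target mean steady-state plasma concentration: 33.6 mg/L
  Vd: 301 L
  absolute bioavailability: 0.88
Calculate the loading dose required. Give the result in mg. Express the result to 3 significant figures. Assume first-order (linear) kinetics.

LD = Css × Vd / F = 33.6 × 301 / 0.88 = 11490 mg

11500 mg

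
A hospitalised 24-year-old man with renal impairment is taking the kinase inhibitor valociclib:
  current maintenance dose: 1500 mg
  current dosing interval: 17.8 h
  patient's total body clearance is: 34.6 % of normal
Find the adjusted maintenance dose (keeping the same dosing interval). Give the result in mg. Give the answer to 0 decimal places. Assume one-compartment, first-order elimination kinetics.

519 mg

To keep the same average steady-state level, dosing rate must scale with clearance.
CL ratio = 34.6 / 100 = 0.3460
New dose (same interval) = 1500 × 0.3460 = 519.0 mg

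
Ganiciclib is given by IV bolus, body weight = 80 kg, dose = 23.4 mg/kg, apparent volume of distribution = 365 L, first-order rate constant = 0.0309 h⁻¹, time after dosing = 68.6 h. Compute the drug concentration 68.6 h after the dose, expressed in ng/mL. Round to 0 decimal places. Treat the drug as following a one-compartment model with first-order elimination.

616 ng/mL

Total dose = 23.4 × 80 = 1872 mg
C₀ = Dose / Vd = 1872 / 365 = 5.129 mg/L
C = C₀ · e^(−k·t) = 5.129 × e^(−0.03090 × 68.6)
  = 5.129 × 0.1201 = 0.6160 mg/L
Convert: 0.6160 mg/L × 1000 = 616.0 ng/mL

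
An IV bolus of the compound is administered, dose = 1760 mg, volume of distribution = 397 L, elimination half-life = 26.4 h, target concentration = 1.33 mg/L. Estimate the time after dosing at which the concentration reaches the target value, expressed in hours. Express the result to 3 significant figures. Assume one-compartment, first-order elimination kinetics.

C₀ = Dose / Vd = 1760 / 397 = 4.433 mg/L
k = ln2 / t½ = 0.693147 / 26.4 = 0.02626 h⁻¹
t = ln(C₀ / C) / k = ln(4.433 / 1.33) / 0.02626
  = ln(3.333) / 0.02626 = 1.204 / 0.02626 = 45.85 h

45.9 h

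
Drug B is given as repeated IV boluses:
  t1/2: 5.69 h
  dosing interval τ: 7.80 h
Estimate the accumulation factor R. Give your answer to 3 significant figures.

k = ln2 / t½ = 0.693147 / 5.69 = 0.1218 h⁻¹
e^(−kτ) = e^(−0.1218 × 7.80) = 0.3867
Accumulation ratio R = 1 / (1 − e^(−kτ)) = 1 / (1 − 0.3867) = 1.631

1.63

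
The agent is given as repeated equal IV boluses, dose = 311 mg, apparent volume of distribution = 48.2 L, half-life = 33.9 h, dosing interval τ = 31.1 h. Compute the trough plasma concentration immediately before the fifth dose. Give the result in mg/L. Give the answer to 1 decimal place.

6.7 mg/L

C₀ per dose = Dose / Vd = 311 / 48.2 = 6.452 mg/L
k = ln2 / t½ = 0.693147 / 33.9 = 0.02045 h⁻¹
Fraction remaining after one interval: r = e^(−kτ) = e^(−0.02045 × 31.1) = 0.5294
Before dose 5, 4 doses have been given (aged 1τ, 2τ, 3τ, 4τ).
C_trough = C₀ × (r + r² + … + r^4) = C₀ × r(1−r^4)/(1−r)
        = 6.452 × 0.5294 × (1 − 0.07855) / (1 − 0.5294) = 6.688 mg/L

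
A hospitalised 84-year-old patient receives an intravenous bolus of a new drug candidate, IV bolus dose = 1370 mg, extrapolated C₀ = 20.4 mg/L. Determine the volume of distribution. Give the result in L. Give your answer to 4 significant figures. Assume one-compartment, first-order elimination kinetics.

67.16 L

Vd = Dose / C₀ = 1370 / 20.4 = 67.16 L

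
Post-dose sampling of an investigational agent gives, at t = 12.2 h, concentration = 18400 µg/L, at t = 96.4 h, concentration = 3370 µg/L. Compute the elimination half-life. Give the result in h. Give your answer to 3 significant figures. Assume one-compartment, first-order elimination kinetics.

34.4 h

k = ln(C₁/C₂) / (t₂ − t₁) = ln(18400/3370) / (96.4 − 12.2)
  = 1.697 / 84.20 = 0.02015 h⁻¹
t½ = ln2 / k = 0.693147 / 0.02015 = 34.40 h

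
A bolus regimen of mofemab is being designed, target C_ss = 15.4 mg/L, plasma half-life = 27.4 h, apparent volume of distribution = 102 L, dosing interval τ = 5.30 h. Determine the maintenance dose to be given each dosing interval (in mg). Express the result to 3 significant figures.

k = ln2 / t½ = 0.693147 / 27.4 = 0.02530 h⁻¹
CL = k × Vd = 0.02530 × 102 = 2.581 L/h
At steady state, Dose/τ = Css × CL.
Dose = Css × CL × τ = 15.4 × 2.581 × 5.30 = 210.7 mg

211 mg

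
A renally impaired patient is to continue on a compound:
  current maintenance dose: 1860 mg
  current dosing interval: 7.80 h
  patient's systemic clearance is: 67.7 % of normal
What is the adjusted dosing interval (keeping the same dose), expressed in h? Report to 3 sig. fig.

To keep the same average steady-state level, dosing rate must scale with clearance.
CL ratio = 67.7 / 100 = 0.6770
New interval (same dose) = 7.80 / 0.6770 = 11.52 h

11.5 h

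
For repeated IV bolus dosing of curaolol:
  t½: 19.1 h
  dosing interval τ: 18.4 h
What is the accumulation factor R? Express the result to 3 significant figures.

2.05

k = ln2 / t½ = 0.693147 / 19.1 = 0.03629 h⁻¹
e^(−kτ) = e^(−0.03629 × 18.4) = 0.5129
Accumulation ratio R = 1 / (1 − e^(−kτ)) = 1 / (1 − 0.5129) = 2.053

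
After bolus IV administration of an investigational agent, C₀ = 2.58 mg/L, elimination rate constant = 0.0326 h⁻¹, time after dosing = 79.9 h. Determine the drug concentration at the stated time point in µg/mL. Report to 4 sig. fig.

0.1907 µg/mL

C = C₀ · e^(−k·t) = 2.580 × e^(−0.03260 × 79.9)
  = 2.580 × 0.07392 = 0.1907 mg/L
(0.1907 mg/L = 0.1907 µg/mL)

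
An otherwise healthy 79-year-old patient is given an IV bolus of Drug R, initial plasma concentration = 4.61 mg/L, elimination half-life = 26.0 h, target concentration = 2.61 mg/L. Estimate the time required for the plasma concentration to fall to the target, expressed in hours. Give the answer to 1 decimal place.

21.3 h

k = ln2 / t½ = 0.693147 / 26.0 = 0.02666 h⁻¹
t = ln(C₀ / C) / k = ln(4.610 / 2.61) / 0.02666
  = ln(1.766) / 0.02666 = 0.5687 / 0.02666 = 21.33 h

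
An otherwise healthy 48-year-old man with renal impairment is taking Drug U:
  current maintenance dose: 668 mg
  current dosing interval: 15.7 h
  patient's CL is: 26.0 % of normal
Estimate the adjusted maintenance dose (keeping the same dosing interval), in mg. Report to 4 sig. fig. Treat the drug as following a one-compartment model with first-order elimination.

173.7 mg

To keep the same average steady-state level, dosing rate must scale with clearance.
CL ratio = 26.0 / 100 = 0.2600
New dose (same interval) = 668 × 0.2600 = 173.7 mg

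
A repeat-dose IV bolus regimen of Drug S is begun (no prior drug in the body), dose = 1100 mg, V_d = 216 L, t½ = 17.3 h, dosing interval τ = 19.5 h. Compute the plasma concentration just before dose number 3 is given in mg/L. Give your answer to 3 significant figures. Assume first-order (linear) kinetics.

3.40 mg/L

C₀ per dose = Dose / Vd = 1100 / 216 = 5.093 mg/L
k = ln2 / t½ = 0.693147 / 17.3 = 0.04007 h⁻¹
Fraction remaining after one interval: r = e^(−kτ) = e^(−0.04007 × 19.5) = 0.4578
Before dose 3, 2 doses have been given (aged 1τ, 2τ).
C_trough = C₀ × (r + r²) = 5.093 × (0.4578 + 0.2096) = 3.399 mg/L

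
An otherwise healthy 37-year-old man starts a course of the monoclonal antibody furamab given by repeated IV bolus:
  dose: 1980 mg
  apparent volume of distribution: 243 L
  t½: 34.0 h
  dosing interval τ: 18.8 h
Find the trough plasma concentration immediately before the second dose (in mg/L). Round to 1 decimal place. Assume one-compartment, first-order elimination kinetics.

C₀ per dose = Dose / Vd = 1980 / 243 = 8.148 mg/L
k = ln2 / t½ = 0.693147 / 34.0 = 0.02039 h⁻¹
Fraction remaining after one interval: r = e^(−kτ) = e^(−0.02039 × 18.8) = 0.6816
Before dose 2, 1 dose has been given (aged 1τ).
C_trough = C₀ × r = 8.148 × 0.6816 = 5.554 mg/L

5.6 mg/L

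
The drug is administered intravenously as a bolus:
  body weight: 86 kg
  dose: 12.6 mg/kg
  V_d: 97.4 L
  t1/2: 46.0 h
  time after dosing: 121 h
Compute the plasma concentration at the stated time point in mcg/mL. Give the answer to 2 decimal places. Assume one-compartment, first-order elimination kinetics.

1.80 mcg/mL

Total dose = 12.6 × 86 = 1084 mg
C₀ = Dose / Vd = 1084 / 97.4 = 11.13 mg/L
k = ln2 / t½ = 0.693147 / 46.0 = 0.01507 h⁻¹
C = C₀ · e^(−k·t) = 11.13 × e^(−0.01507 × 121)
  = 11.13 × 0.1615 = 1.797 mg/L
(1.797 mg/L = 1.797 mcg/mL)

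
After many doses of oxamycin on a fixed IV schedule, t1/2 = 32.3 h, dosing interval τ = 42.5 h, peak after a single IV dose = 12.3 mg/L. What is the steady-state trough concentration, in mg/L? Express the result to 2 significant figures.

k = ln2 / t½ = 0.693147 / 32.3 = 0.02146 h⁻¹
e^(−kτ) = e^(−0.02146 × 42.5) = 0.4017
Accumulation ratio R = 1 / (1 − e^(−kτ)) = 1 / (1 − 0.4017) = 1.671
Steady-state trough = C₀ × R × e^(−kτ) = 12.3 × 1.671 × 0.4017 = 8.256 mg/L

8.3 mg/L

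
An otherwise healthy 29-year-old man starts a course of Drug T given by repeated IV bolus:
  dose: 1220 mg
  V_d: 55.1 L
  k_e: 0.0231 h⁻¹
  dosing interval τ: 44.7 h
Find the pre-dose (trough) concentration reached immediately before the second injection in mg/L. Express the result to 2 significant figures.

7.9 mg/L

C₀ per dose = Dose / Vd = 1220 / 55.1 = 22.14 mg/L
Fraction remaining after one interval: r = e^(−kτ) = e^(−0.02310 × 44.7) = 0.3561
Before dose 2, 1 dose has been given (aged 1τ).
C_trough = C₀ × r = 22.14 × 0.3561 = 7.884 mg/L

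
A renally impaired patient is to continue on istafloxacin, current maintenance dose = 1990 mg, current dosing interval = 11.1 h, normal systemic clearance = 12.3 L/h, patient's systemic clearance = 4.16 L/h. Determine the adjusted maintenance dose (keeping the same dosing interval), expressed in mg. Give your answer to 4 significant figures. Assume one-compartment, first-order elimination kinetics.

673.0 mg

To keep the same average steady-state level, dosing rate must scale with clearance.
CL ratio = 4.16 / 12.3 = 0.3382
New dose (same interval) = 1990 × 0.3382 = 673.0 mg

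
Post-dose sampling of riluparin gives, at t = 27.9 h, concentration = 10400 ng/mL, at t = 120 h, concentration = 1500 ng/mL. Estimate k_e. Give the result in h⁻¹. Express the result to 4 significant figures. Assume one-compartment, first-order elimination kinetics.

k = ln(C₁/C₂) / (t₂ − t₁) = ln(10400/1500) / (120 − 27.9)
  = 1.936 / 92.10 = 0.02102 h⁻¹

0.02102 h⁻¹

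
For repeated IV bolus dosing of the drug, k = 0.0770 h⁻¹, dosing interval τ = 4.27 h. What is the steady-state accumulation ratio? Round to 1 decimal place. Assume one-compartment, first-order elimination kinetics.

3.6

e^(−kτ) = e^(−0.07700 × 4.27) = 0.7198
Accumulation ratio R = 1 / (1 − e^(−kτ)) = 1 / (1 − 0.7198) = 3.569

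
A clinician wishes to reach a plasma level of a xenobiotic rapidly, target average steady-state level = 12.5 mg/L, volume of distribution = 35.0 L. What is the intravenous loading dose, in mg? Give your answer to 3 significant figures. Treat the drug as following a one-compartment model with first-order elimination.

438 mg

LD = Css × Vd = 12.5 × 35.0 = 437.5 mg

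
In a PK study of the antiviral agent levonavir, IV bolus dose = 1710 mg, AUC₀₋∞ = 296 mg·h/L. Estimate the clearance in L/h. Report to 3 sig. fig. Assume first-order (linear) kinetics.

CL = Dose / AUC = 1710 / 296 = 5.777 L/h

5.78 L/h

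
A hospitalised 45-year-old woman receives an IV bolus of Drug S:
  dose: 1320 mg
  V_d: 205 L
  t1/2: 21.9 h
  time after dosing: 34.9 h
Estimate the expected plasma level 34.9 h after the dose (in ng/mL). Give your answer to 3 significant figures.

C₀ = Dose / Vd = 1320 / 205 = 6.439 mg/L
k = ln2 / t½ = 0.693147 / 21.9 = 0.03165 h⁻¹
C = C₀ · e^(−k·t) = 6.439 × e^(−0.03165 × 34.9)
  = 6.439 × 0.3313 = 2.133 mg/L
Convert: 2.133 mg/L × 1000 = 2133 ng/mL

2130 ng/mL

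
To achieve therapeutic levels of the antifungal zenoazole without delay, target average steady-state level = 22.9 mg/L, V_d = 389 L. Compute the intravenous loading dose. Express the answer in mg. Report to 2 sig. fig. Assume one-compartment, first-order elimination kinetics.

8900 mg

LD = Css × Vd = 22.9 × 389 = 8908 mg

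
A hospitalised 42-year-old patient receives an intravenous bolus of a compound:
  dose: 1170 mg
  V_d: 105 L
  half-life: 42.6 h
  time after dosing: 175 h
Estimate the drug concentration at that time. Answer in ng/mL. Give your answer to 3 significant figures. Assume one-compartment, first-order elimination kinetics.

646 ng/mL

C₀ = Dose / Vd = 1170 / 105 = 11.14 mg/L
k = ln2 / t½ = 0.693147 / 42.6 = 0.01627 h⁻¹
C = C₀ · e^(−k·t) = 11.14 × e^(−0.01627 × 175)
  = 11.14 × 0.05800 = 0.6461 mg/L
Convert: 0.6461 mg/L × 1000 = 646.1 ng/mL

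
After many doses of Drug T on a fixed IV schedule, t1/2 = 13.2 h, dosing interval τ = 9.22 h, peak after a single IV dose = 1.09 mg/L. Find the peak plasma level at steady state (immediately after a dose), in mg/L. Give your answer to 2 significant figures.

k = ln2 / t½ = 0.693147 / 13.2 = 0.05251 h⁻¹
e^(−kτ) = e^(−0.05251 × 9.22) = 0.6162
Accumulation ratio R = 1 / (1 − e^(−kτ)) = 1 / (1 − 0.6162) = 2.606
Steady-state peak = C₀ × R = 1.09 × 2.606 = 2.841 mg/L

2.8 mg/L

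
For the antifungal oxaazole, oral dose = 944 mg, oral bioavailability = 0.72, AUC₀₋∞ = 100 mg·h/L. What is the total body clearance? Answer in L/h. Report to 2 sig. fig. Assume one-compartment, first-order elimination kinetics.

6.8 L/h

CL = F·Dose / AUC = 0.72 × 944 / 100 = 6.797 L/h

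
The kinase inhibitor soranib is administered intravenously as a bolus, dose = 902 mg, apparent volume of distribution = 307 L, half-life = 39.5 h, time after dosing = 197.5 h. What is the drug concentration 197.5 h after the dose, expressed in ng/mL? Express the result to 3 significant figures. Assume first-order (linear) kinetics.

91.8 ng/mL

C₀ = Dose / Vd = 902.0 / 307 = 2.938 mg/L
k = ln2 / t½ = 0.693147 / 39.5 = 0.01755 h⁻¹
t / t½ = 197.5 / 39.5 = 5 half-lives
C = C₀ × (1/2)^5 = 2.938 × 0.03125 = 0.09181 mg/L
Convert: 0.09181 mg/L × 1000 = 91.81 ng/mL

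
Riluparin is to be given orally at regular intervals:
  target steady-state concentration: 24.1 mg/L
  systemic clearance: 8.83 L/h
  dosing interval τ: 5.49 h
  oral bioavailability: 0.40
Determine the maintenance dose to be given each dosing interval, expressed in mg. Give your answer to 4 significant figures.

At steady state, F × (Dose/τ) = Css × CL.
Dose = Css × CL × τ / F = 24.1 × 8.830 × 5.49 / 0.40 = 2921 mg

2921 mg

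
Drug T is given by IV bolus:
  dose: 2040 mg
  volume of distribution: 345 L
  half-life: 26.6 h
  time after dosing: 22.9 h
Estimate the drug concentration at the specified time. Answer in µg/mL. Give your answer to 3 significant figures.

C₀ = Dose / Vd = 2040 / 345 = 5.913 mg/L
k = ln2 / t½ = 0.693147 / 26.6 = 0.02606 h⁻¹
C = C₀ · e^(−k·t) = 5.913 × e^(−0.02606 × 22.9)
  = 5.913 × 0.5506 = 3.256 mg/L
(3.256 mg/L = 3.256 µg/mL)

3.26 µg/mL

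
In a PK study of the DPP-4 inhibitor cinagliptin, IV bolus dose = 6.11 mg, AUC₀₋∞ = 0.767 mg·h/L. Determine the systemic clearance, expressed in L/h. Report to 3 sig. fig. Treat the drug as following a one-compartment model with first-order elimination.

7.97 L/h

CL = Dose / AUC = 6.11 / 0.767 = 7.966 L/h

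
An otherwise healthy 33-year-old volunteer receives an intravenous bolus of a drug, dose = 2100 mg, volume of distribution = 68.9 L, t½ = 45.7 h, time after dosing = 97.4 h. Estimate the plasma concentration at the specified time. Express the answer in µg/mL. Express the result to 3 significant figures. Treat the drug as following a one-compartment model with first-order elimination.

6.96 µg/mL

C₀ = Dose / Vd = 2100 / 68.9 = 30.48 mg/L
k = ln2 / t½ = 0.693147 / 45.7 = 0.01517 h⁻¹
C = C₀ · e^(−k·t) = 30.48 × e^(−0.01517 × 97.4)
  = 30.48 × 0.2282 = 6.956 mg/L
(6.956 mg/L = 6.956 µg/mL)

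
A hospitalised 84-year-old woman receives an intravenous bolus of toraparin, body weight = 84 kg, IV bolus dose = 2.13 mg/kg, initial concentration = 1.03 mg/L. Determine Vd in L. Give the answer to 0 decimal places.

Dose = 2.13 × 84 = 178.9 mg
Vd = Dose / C₀ = 178.9 / 1.03 = 173.7 L

174 L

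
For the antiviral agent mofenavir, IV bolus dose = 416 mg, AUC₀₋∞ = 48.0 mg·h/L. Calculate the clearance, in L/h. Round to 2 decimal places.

CL = Dose / AUC = 416 / 48.0 = 8.667 L/h

8.67 L/h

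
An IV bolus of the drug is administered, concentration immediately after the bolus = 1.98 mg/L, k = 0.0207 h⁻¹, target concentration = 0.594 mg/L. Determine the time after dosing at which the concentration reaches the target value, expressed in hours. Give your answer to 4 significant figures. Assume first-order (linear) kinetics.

58.16 h

t = ln(C₀ / C) / k = ln(1.980 / 0.594) / 0.02070
  = ln(3.333) / 0.02070 = 1.204 / 0.02070 = 58.16 h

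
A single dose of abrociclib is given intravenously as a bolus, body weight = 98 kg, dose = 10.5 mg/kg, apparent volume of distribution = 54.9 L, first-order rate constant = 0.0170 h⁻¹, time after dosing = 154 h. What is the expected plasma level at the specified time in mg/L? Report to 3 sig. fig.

Total dose = 10.5 × 98 = 1029 mg
C₀ = Dose / Vd = 1029 / 54.9 = 18.74 mg/L
C = C₀ · e^(−k·t) = 18.74 × e^(−0.01700 × 154)
  = 18.74 × 0.07295 = 1.367 mg/L

1.37 mg/L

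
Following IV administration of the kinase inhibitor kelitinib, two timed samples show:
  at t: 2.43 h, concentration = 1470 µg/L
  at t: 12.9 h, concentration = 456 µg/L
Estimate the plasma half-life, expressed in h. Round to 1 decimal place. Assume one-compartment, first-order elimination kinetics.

6.2 h

k = ln(C₁/C₂) / (t₂ − t₁) = ln(1470/456) / (12.9 − 2.43)
  = 1.171 / 10.47 = 0.1118 h⁻¹
t½ = ln2 / k = 0.693147 / 0.1118 = 6.200 h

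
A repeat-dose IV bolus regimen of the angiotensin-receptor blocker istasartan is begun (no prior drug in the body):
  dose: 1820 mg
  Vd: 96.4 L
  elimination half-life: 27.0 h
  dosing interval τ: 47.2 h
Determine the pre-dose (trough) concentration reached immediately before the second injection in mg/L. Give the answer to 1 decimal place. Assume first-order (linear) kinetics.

C₀ per dose = Dose / Vd = 1820 / 96.4 = 18.88 mg/L
k = ln2 / t½ = 0.693147 / 27.0 = 0.02567 h⁻¹
Fraction remaining after one interval: r = e^(−kτ) = e^(−0.02567 × 47.2) = 0.2977
Before dose 2, 1 dose has been given (aged 1τ).
C_trough = C₀ × r = 18.88 × 0.2977 = 5.621 mg/L

5.6 mg/L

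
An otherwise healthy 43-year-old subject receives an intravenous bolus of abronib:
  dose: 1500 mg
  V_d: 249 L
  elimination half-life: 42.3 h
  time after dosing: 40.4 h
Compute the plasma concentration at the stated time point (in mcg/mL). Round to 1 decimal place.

C₀ = Dose / Vd = 1500 / 249 = 6.024 mg/L
k = ln2 / t½ = 0.693147 / 42.3 = 0.01639 h⁻¹
C = C₀ · e^(−k·t) = 6.024 × e^(−0.01639 × 40.4)
  = 6.024 × 0.5157 = 3.107 mg/L
(3.107 mg/L = 3.107 mcg/mL)

3.1 mcg/mL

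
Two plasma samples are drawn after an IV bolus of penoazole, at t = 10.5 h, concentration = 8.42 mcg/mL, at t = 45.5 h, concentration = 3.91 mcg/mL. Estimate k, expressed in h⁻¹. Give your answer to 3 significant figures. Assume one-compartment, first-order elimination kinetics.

k = ln(C₁/C₂) / (t₂ − t₁) = ln(8.42/3.91) / (45.5 − 10.5)
  = 0.7671 / 35.00 = 0.02192 h⁻¹

0.0219 h⁻¹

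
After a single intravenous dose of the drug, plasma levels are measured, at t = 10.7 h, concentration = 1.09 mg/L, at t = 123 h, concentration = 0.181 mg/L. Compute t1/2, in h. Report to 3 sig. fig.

k = ln(C₁/C₂) / (t₂ − t₁) = ln(1.09/0.181) / (123 − 10.7)
  = 1.795 / 112.3 = 0.01598 h⁻¹
t½ = ln2 / k = 0.693147 / 0.01598 = 43.38 h

43.4 h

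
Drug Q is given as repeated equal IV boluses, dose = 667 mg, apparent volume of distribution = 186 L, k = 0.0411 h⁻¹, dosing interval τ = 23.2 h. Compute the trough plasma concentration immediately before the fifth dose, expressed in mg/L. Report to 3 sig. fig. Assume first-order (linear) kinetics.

2.20 mg/L

C₀ per dose = Dose / Vd = 667 / 186 = 3.586 mg/L
Fraction remaining after one interval: r = e^(−kτ) = e^(−0.04110 × 23.2) = 0.3854
Before dose 5, 4 doses have been given (aged 1τ, 2τ, 3τ, 4τ).
C_trough = C₀ × (r + r² + … + r^4) = C₀ × r(1−r^4)/(1−r)
        = 3.586 × 0.3854 × (1 − 0.02206) / (1 − 0.3854) = 2.199 mg/L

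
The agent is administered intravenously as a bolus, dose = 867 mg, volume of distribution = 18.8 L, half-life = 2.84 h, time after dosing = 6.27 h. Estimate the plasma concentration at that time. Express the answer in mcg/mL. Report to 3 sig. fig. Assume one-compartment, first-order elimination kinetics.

C₀ = Dose / Vd = 867.0 / 18.8 = 46.12 mg/L
k = ln2 / t½ = 0.693147 / 2.84 = 0.2441 h⁻¹
C = C₀ · e^(−k·t) = 46.12 × e^(−0.2441 × 6.27)
  = 46.12 × 0.2164 = 9.980 mg/L
(9.980 mg/L = 9.980 mcg/mL)

9.98 mcg/mL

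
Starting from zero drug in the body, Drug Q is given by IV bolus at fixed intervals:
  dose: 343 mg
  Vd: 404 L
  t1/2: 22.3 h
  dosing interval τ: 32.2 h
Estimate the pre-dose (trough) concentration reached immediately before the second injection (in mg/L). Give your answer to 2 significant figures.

C₀ per dose = Dose / Vd = 343 / 404 = 0.8490 mg/L
k = ln2 / t½ = 0.693147 / 22.3 = 0.03108 h⁻¹
Fraction remaining after one interval: r = e^(−kτ) = e^(−0.03108 × 32.2) = 0.3676
Before dose 2, 1 dose has been given (aged 1τ).
C_trough = C₀ × r = 0.8490 × 0.3676 = 0.3121 mg/L

0.31 mg/L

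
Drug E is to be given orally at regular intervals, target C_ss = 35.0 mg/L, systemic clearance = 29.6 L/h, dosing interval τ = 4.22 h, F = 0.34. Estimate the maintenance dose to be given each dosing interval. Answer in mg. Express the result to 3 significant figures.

At steady state, F × (Dose/τ) = Css × CL.
Dose = Css × CL × τ / F = 35.0 × 29.60 × 4.22 / 0.34 = 12860 mg

12900 mg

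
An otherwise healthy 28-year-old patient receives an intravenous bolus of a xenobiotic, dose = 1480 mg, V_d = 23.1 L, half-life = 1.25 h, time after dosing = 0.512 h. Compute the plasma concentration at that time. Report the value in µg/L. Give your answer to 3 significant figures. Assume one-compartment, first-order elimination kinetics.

48200 µg/L

C₀ = Dose / Vd = 1480 / 23.1 = 64.07 mg/L
k = ln2 / t½ = 0.693147 / 1.25 = 0.5545 h⁻¹
C = C₀ · e^(−k·t) = 64.07 × e^(−0.5545 × 0.512)
  = 64.07 × 0.7528 = 48.23 mg/L
Convert: 48.23 mg/L × 1000 = 48230 µg/L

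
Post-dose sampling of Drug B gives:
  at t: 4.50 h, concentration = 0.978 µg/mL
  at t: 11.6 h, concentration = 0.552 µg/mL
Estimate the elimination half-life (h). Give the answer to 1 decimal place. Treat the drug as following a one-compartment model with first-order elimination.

k = ln(C₁/C₂) / (t₂ − t₁) = ln(0.978/0.552) / (11.6 − 4.50)
  = 0.5720 / 7.100 = 0.08056 h⁻¹
t½ = ln2 / k = 0.693147 / 0.08056 = 8.604 h

8.6 h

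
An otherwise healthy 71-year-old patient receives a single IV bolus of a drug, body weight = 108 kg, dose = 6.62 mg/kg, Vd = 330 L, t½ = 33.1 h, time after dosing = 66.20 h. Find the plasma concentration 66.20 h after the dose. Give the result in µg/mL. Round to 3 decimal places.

0.542 µg/mL

Total dose = 6.62 × 108 = 715.0 mg
C₀ = Dose / Vd = 715.0 / 330 = 2.167 mg/L
k = ln2 / t½ = 0.693147 / 33.1 = 0.02094 h⁻¹
t / t½ = 66.20 / 33.1 = 2 half-lives
C = C₀ × (1/2)^2 = 2.167 × 0.2500 = 0.5418 mg/L
(0.5418 mg/L = 0.5418 µg/mL)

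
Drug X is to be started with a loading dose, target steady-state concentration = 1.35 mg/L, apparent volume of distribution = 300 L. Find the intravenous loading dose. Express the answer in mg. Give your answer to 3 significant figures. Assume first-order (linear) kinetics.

405 mg

LD = Css × Vd = 1.35 × 300 = 405.0 mg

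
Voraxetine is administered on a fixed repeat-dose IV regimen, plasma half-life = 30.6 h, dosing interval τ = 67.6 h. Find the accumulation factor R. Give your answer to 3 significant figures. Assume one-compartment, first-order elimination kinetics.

1.28

k = ln2 / t½ = 0.693147 / 30.6 = 0.02265 h⁻¹
e^(−kτ) = e^(−0.02265 × 67.6) = 0.2163
Accumulation ratio R = 1 / (1 − e^(−kτ)) = 1 / (1 − 0.2163) = 1.276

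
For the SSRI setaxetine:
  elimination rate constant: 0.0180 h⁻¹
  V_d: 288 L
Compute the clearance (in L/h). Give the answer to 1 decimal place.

5.2 L/h

CL = k × Vd = 0.0180 × 288 = 5.184 L/h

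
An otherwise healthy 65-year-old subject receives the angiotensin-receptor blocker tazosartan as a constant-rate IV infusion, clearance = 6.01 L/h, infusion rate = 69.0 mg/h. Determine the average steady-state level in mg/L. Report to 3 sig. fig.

11.5 mg/L

At steady state Css = R₀ / CL = 69.0 / 6.010 = 11.48 mg/L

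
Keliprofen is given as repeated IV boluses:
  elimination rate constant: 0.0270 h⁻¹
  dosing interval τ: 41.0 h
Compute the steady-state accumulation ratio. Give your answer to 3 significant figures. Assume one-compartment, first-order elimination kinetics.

1.49

e^(−kτ) = e^(−0.02700 × 41.0) = 0.3305
Accumulation ratio R = 1 / (1 − e^(−kτ)) = 1 / (1 − 0.3305) = 1.494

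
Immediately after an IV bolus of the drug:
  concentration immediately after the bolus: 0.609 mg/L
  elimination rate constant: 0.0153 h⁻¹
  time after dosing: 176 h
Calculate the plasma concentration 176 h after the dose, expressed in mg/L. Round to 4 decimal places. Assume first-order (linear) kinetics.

C = C₀ · e^(−k·t) = 0.6090 × e^(−0.01530 × 176)
  = 0.6090 × 0.06769 = 0.04122 mg/L

0.0412 mg/L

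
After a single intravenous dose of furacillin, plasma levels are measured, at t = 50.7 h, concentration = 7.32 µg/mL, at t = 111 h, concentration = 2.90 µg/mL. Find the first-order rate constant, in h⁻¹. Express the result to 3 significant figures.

0.0154 h⁻¹

k = ln(C₁/C₂) / (t₂ − t₁) = ln(7.32/2.90) / (111 − 50.7)
  = 0.9259 / 60.30 = 0.01535 h⁻¹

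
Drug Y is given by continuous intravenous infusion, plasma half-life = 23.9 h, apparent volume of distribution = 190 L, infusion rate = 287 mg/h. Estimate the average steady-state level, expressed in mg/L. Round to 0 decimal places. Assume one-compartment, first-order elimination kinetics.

k = ln2 / t½ = 0.693147 / 23.9 = 0.02900 h⁻¹
CL = k × Vd = 0.02900 × 190 = 5.510 L/h
At steady state Css = R₀ / CL = 287 / 5.510 = 52.09 mg/L

52 mg/L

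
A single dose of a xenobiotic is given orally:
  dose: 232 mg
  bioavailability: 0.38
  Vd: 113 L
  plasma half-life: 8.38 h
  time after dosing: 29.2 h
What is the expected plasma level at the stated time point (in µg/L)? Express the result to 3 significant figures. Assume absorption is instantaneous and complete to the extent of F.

69.7 µg/L

Amount reaching circulation = F × Dose = 0.38 × 232.0 = 88.16 mg
C₀ = F·Dose / Vd = 88.16 / 113 = 0.7802 mg/L
k = ln2 / t½ = 0.693147 / 8.38 = 0.08271 h⁻¹
C = C₀ · e^(−k·t) = 0.7802 × e^(−0.08271 × 29.2)
  = 0.7802 × 0.08936 = 0.06972 mg/L
Convert: 0.06972 mg/L × 1000 = 69.72 µg/L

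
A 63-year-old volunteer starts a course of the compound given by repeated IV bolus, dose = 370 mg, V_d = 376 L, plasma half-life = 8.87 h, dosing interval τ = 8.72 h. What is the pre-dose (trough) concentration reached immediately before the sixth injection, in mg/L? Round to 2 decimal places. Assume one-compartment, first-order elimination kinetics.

0.97 mg/L

C₀ per dose = Dose / Vd = 370 / 376 = 0.9840 mg/L
k = ln2 / t½ = 0.693147 / 8.87 = 0.07815 h⁻¹
Fraction remaining after one interval: r = e^(−kτ) = e^(−0.07815 × 8.72) = 0.5059
Before dose 6, 5 doses have been given (aged 1τ, 2τ, 3τ, 4τ, 5τ).
C_trough = C₀ × (r + r² + … + r^5) = C₀ × r(1−r^5)/(1−r)
        = 0.9840 × 0.5059 × (1 − 0.03314) / (1 − 0.5059) = 0.9741 mg/L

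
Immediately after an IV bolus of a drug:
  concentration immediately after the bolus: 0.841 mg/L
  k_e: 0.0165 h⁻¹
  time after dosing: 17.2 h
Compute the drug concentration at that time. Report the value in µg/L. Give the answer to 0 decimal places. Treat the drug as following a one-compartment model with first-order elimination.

C = C₀ · e^(−k·t) = 0.8410 × e^(−0.01650 × 17.2)
  = 0.8410 × 0.7529 = 0.6332 mg/L
Convert: 0.6332 mg/L × 1000 = 633.2 µg/L

633 µg/L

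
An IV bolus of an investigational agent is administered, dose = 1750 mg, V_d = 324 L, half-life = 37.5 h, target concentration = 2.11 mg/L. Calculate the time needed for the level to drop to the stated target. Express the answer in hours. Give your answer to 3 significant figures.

C₀ = Dose / Vd = 1750 / 324 = 5.401 mg/L
k = ln2 / t½ = 0.693147 / 37.5 = 0.01848 h⁻¹
t = ln(C₀ / C) / k = ln(5.401 / 2.11) / 0.01848
  = ln(2.560) / 0.01848 = 0.9400 / 0.01848 = 50.87 h

50.9 h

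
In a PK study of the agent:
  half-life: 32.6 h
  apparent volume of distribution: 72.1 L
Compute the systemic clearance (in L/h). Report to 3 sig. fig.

k = ln2 / t½ = 0.693147 / 32.6 = 0.02126 h⁻¹
CL = k × Vd = 0.02126 × 72.1 = 1.533 L/h

1.53 L/h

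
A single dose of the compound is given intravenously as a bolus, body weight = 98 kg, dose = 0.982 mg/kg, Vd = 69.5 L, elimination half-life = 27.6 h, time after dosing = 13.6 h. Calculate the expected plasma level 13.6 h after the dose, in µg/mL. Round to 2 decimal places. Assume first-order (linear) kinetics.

Total dose = 0.982 × 98 = 96.24 mg
C₀ = Dose / Vd = 96.24 / 69.5 = 1.385 mg/L
k = ln2 / t½ = 0.693147 / 27.6 = 0.02511 h⁻¹
C = C₀ · e^(−k·t) = 1.385 × e^(−0.02511 × 13.6)
  = 1.385 × 0.7107 = 0.9843 mg/L
(0.9843 mg/L = 0.9843 µg/mL)

0.98 µg/mL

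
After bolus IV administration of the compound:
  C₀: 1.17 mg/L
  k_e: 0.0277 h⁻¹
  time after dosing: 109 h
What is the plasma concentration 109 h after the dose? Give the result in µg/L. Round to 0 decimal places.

57 µg/L

C = C₀ · e^(−k·t) = 1.170 × e^(−0.02770 × 109)
  = 1.170 × 0.04884 = 0.05714 mg/L
Convert: 0.05714 mg/L × 1000 = 57.14 µg/L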